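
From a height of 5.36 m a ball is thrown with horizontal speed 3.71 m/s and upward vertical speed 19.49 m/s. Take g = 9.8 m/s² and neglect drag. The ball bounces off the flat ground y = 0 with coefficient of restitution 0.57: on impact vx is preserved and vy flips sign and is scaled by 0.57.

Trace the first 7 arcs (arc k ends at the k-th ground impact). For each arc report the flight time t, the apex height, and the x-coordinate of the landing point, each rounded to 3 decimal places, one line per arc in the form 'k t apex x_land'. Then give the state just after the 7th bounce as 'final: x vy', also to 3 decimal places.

1 4.236 24.741 15.715
2 2.562 8.038 25.218
3 1.460 2.612 30.635
4 0.832 0.849 33.723
5 0.474 0.276 35.483
6 0.270 0.090 36.486
7 0.154 0.029 37.058
final: 37.058 0.430

Arc 1: start y=5.360, vy=19.490 → t=4.236, apex=24.741, x_land=15.715, impact vy=-22.021
  bounce: vy ← 0.57·22.021 = 12.552
Arc 2: start y=0.000, vy=12.552 → t=2.562, apex=8.038, x_land=25.218, impact vy=-12.552
  bounce: vy ← 0.57·12.552 = 7.155
Arc 3: start y=0.000, vy=7.155 → t=1.460, apex=2.612, x_land=30.635, impact vy=-7.155
  bounce: vy ← 0.57·7.155 = 4.078
Arc 4: start y=0.000, vy=4.078 → t=0.832, apex=0.849, x_land=33.723, impact vy=-4.078
  bounce: vy ← 0.57·4.078 = 2.325
Arc 5: start y=0.000, vy=2.325 → t=0.474, apex=0.276, x_land=35.483, impact vy=-2.325
  bounce: vy ← 0.57·2.325 = 1.325
Arc 6: start y=0.000, vy=1.325 → t=0.270, apex=0.090, x_land=36.486, impact vy=-1.325
  bounce: vy ← 0.57·1.325 = 0.755
Arc 7: start y=0.000, vy=0.755 → t=0.154, apex=0.029, x_land=37.058, impact vy=-0.755
  bounce: vy ← 0.57·0.755 = 0.430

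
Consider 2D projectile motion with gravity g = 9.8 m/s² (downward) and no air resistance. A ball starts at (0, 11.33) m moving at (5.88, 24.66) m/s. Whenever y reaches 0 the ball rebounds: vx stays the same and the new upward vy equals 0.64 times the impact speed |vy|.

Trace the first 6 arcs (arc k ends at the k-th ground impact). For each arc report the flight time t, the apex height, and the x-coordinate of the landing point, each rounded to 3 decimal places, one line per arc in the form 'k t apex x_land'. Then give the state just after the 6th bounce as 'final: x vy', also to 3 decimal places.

1 5.456 42.356 32.084
2 3.763 17.349 54.212
3 2.409 7.106 68.374
4 1.541 2.911 77.438
5 0.987 1.192 83.239
6 0.631 0.488 86.951
final: 86.951 1.980

Arc 1: start y=11.330, vy=24.660 → t=5.456, apex=42.356, x_land=32.084, impact vy=-28.813
  bounce: vy ← 0.64·28.813 = 18.440
Arc 2: start y=0.000, vy=18.440 → t=3.763, apex=17.349, x_land=54.212, impact vy=-18.440
  bounce: vy ← 0.64·18.440 = 11.802
Arc 3: start y=0.000, vy=11.802 → t=2.409, apex=7.106, x_land=68.374, impact vy=-11.802
  bounce: vy ← 0.64·11.802 = 7.553
Arc 4: start y=0.000, vy=7.553 → t=1.541, apex=2.911, x_land=77.438, impact vy=-7.553
  bounce: vy ← 0.64·7.553 = 4.834
Arc 5: start y=0.000, vy=4.834 → t=0.987, apex=1.192, x_land=83.239, impact vy=-4.834
  bounce: vy ← 0.64·4.834 = 3.094
Arc 6: start y=0.000, vy=3.094 → t=0.631, apex=0.488, x_land=86.951, impact vy=-3.094
  bounce: vy ← 0.64·3.094 = 1.980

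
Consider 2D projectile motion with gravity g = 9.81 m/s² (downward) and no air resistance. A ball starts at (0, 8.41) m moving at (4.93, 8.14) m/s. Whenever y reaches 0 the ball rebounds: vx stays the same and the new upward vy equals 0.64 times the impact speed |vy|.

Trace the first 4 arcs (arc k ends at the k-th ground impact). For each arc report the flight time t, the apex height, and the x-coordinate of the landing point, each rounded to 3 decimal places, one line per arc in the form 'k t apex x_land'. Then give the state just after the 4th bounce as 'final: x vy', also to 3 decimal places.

Arc 1: start y=8.410, vy=8.140 → t=2.380, apex=11.787, x_land=11.733, impact vy=-15.207
  bounce: vy ← 0.64·15.207 = 9.733
Arc 2: start y=0.000, vy=9.733 → t=1.984, apex=4.828, x_land=21.515, impact vy=-9.733
  bounce: vy ← 0.64·9.733 = 6.229
Arc 3: start y=0.000, vy=6.229 → t=1.270, apex=1.978, x_land=27.776, impact vy=-6.229
  bounce: vy ← 0.64·6.229 = 3.987
Arc 4: start y=0.000, vy=3.987 → t=0.813, apex=0.810, x_land=31.783, impact vy=-3.987
  bounce: vy ← 0.64·3.987 = 2.551

1 2.380 11.787 11.733
2 1.984 4.828 21.515
3 1.270 1.978 27.776
4 0.813 0.810 31.783
final: 31.783 2.551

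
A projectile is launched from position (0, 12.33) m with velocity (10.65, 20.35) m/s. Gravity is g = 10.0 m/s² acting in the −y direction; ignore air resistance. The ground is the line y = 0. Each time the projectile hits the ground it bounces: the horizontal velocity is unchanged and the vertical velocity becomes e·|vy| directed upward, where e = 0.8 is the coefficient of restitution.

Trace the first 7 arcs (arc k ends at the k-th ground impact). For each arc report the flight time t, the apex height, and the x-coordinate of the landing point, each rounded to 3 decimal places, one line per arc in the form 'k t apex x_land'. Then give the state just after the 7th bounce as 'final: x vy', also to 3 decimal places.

Arc 1: start y=12.330, vy=20.350 → t=4.605, apex=33.036, x_land=49.048, impact vy=-25.705
  bounce: vy ← 0.8·25.705 = 20.564
Arc 2: start y=0.000, vy=20.564 → t=4.113, apex=21.143, x_land=92.849, impact vy=-20.564
  bounce: vy ← 0.8·20.564 = 16.451
Arc 3: start y=0.000, vy=16.451 → t=3.290, apex=13.532, x_land=127.889, impact vy=-16.451
  bounce: vy ← 0.8·16.451 = 13.161
Arc 4: start y=0.000, vy=13.161 → t=2.632, apex=8.660, x_land=155.921, impact vy=-13.161
  bounce: vy ← 0.8·13.161 = 10.529
Arc 5: start y=0.000, vy=10.529 → t=2.106, apex=5.543, x_land=178.347, impact vy=-10.529
  bounce: vy ← 0.8·10.529 = 8.423
Arc 6: start y=0.000, vy=8.423 → t=1.685, apex=3.547, x_land=196.288, impact vy=-8.423
  bounce: vy ← 0.8·8.423 = 6.738
Arc 7: start y=0.000, vy=6.738 → t=1.348, apex=2.270, x_land=210.640, impact vy=-6.738
  bounce: vy ← 0.8·6.738 = 5.391

1 4.605 33.036 49.048
2 4.113 21.143 92.849
3 3.290 13.532 127.889
4 2.632 8.660 155.921
5 2.106 5.543 178.347
6 1.685 3.547 196.288
7 1.348 2.270 210.640
final: 210.640 5.391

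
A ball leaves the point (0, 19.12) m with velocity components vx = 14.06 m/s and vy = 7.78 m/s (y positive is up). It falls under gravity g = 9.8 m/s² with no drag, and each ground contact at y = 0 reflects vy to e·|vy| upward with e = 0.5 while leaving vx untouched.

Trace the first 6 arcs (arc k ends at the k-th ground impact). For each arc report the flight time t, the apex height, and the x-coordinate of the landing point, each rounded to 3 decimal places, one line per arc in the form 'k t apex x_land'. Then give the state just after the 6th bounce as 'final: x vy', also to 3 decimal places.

Arc 1: start y=19.120, vy=7.780 → t=2.923, apex=22.208, x_land=41.094, impact vy=-20.863
  bounce: vy ← 0.5·20.863 = 10.432
Arc 2: start y=0.000, vy=10.432 → t=2.129, apex=5.552, x_land=71.027, impact vy=-10.432
  bounce: vy ← 0.5·10.432 = 5.216
Arc 3: start y=0.000, vy=5.216 → t=1.064, apex=1.388, x_land=85.993, impact vy=-5.216
  bounce: vy ← 0.5·5.216 = 2.608
Arc 4: start y=0.000, vy=2.608 → t=0.532, apex=0.347, x_land=93.476, impact vy=-2.608
  bounce: vy ← 0.5·2.608 = 1.304
Arc 5: start y=0.000, vy=1.304 → t=0.266, apex=0.087, x_land=97.218, impact vy=-1.304
  bounce: vy ← 0.5·1.304 = 0.652
Arc 6: start y=0.000, vy=0.652 → t=0.133, apex=0.022, x_land=99.089, impact vy=-0.652
  bounce: vy ← 0.5·0.652 = 0.326

1 2.923 22.208 41.094
2 2.129 5.552 71.027
3 1.064 1.388 85.993
4 0.532 0.347 93.476
5 0.266 0.087 97.218
6 0.133 0.022 99.089
final: 99.089 0.326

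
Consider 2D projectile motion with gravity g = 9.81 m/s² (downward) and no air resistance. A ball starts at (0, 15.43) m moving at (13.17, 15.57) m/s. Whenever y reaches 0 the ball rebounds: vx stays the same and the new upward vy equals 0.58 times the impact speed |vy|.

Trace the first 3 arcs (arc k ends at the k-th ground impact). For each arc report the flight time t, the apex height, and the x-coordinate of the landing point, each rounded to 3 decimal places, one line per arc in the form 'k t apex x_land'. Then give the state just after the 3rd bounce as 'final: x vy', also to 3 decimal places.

Arc 1: start y=15.430, vy=15.570 → t=3.967, apex=27.786, x_land=52.249, impact vy=-23.349
  bounce: vy ← 0.58·23.349 = 13.542
Arc 2: start y=0.000, vy=13.542 → t=2.761, apex=9.347, x_land=88.610, impact vy=-13.542
  bounce: vy ← 0.58·13.542 = 7.855
Arc 3: start y=0.000, vy=7.855 → t=1.601, apex=3.144, x_land=109.699, impact vy=-7.855
  bounce: vy ← 0.58·7.855 = 4.556

1 3.967 27.786 52.249
2 2.761 9.347 88.610
3 1.601 3.144 109.699
final: 109.699 4.556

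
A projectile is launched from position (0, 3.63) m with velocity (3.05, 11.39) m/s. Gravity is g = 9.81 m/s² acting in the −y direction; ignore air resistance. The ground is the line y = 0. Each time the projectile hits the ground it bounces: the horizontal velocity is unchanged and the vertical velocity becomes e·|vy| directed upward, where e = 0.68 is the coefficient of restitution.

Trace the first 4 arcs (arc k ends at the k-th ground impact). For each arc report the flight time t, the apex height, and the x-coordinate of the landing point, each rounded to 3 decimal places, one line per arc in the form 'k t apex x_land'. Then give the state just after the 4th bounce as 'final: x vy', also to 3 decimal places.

1 2.606 10.242 7.949
2 1.965 4.736 13.943
3 1.336 2.190 18.019
4 0.909 1.013 20.790
final: 20.790 3.031

Arc 1: start y=3.630, vy=11.390 → t=2.606, apex=10.242, x_land=7.949, impact vy=-14.176
  bounce: vy ← 0.68·14.176 = 9.640
Arc 2: start y=0.000, vy=9.640 → t=1.965, apex=4.736, x_land=13.943, impact vy=-9.640
  bounce: vy ← 0.68·9.640 = 6.555
Arc 3: start y=0.000, vy=6.555 → t=1.336, apex=2.190, x_land=18.019, impact vy=-6.555
  bounce: vy ← 0.68·6.555 = 4.457
Arc 4: start y=0.000, vy=4.457 → t=0.909, apex=1.013, x_land=20.790, impact vy=-4.457
  bounce: vy ← 0.68·4.457 = 3.031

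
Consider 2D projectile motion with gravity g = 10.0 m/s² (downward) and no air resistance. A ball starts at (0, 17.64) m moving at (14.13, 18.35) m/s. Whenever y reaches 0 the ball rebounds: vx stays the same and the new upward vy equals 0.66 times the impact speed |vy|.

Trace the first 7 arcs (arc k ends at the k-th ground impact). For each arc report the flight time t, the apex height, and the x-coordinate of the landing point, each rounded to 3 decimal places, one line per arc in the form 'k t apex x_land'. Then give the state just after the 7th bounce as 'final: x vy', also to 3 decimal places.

Arc 1: start y=17.640, vy=18.350 → t=4.461, apex=34.476, x_land=63.032, impact vy=-26.259
  bounce: vy ← 0.66·26.259 = 17.331
Arc 2: start y=0.000, vy=17.331 → t=3.466, apex=15.018, x_land=112.009, impact vy=-17.331
  bounce: vy ← 0.66·17.331 = 11.438
Arc 3: start y=0.000, vy=11.438 → t=2.288, apex=6.542, x_land=144.334, impact vy=-11.438
  bounce: vy ← 0.66·11.438 = 7.549
Arc 4: start y=0.000, vy=7.549 → t=1.510, apex=2.850, x_land=165.668, impact vy=-7.549
  bounce: vy ← 0.66·7.549 = 4.983
Arc 5: start y=0.000, vy=4.983 → t=0.997, apex=1.241, x_land=179.749, impact vy=-4.983
  bounce: vy ← 0.66·4.983 = 3.288
Arc 6: start y=0.000, vy=3.288 → t=0.658, apex=0.541, x_land=189.042, impact vy=-3.288
  bounce: vy ← 0.66·3.288 = 2.170
Arc 7: start y=0.000, vy=2.170 → t=0.434, apex=0.236, x_land=195.175, impact vy=-2.170
  bounce: vy ← 0.66·2.170 = 1.432

1 4.461 34.476 63.032
2 3.466 15.018 112.009
3 2.288 6.542 144.334
4 1.510 2.850 165.668
5 0.997 1.241 179.749
6 0.658 0.541 189.042
7 0.434 0.236 195.175
final: 195.175 1.432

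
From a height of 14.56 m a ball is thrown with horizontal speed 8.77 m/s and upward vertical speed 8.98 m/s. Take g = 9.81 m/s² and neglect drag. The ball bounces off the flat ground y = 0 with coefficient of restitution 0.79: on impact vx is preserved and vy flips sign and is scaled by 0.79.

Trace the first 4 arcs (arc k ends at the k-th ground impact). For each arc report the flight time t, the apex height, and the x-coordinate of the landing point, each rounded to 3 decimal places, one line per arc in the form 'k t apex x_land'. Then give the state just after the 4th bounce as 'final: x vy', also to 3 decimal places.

1 2.866 18.670 25.138
2 3.083 11.652 52.172
3 2.435 7.272 73.529
4 1.924 4.538 90.401
final: 90.401 7.455

Arc 1: start y=14.560, vy=8.980 → t=2.866, apex=18.670, x_land=25.138, impact vy=-19.139
  bounce: vy ← 0.79·19.139 = 15.120
Arc 2: start y=0.000, vy=15.120 → t=3.083, apex=11.652, x_land=52.172, impact vy=-15.120
  bounce: vy ← 0.79·15.120 = 11.945
Arc 3: start y=0.000, vy=11.945 → t=2.435, apex=7.272, x_land=73.529, impact vy=-11.945
  bounce: vy ← 0.79·11.945 = 9.436
Arc 4: start y=0.000, vy=9.436 → t=1.924, apex=4.538, x_land=90.401, impact vy=-9.436
  bounce: vy ← 0.79·9.436 = 7.455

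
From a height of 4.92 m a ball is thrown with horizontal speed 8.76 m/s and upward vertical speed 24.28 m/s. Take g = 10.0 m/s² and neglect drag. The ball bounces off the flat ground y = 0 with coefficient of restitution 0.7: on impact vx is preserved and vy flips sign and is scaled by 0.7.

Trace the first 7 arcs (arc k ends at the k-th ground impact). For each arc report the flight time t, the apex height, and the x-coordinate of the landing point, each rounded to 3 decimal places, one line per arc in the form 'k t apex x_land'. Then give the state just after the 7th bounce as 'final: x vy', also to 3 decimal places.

Arc 1: start y=4.920, vy=24.280 → t=5.051, apex=34.396, x_land=44.245, impact vy=-26.228
  bounce: vy ← 0.7·26.228 = 18.360
Arc 2: start y=0.000, vy=18.360 → t=3.672, apex=16.854, x_land=76.411, impact vy=-18.360
  bounce: vy ← 0.7·18.360 = 12.852
Arc 3: start y=0.000, vy=12.852 → t=2.570, apex=8.258, x_land=98.928, impact vy=-12.852
  bounce: vy ← 0.7·12.852 = 8.996
Arc 4: start y=0.000, vy=8.996 → t=1.799, apex=4.047, x_land=114.689, impact vy=-8.996
  bounce: vy ← 0.7·8.996 = 6.297
Arc 5: start y=0.000, vy=6.297 → t=1.259, apex=1.983, x_land=125.722, impact vy=-6.297
  bounce: vy ← 0.7·6.297 = 4.408
Arc 6: start y=0.000, vy=4.408 → t=0.882, apex=0.972, x_land=133.445, impact vy=-4.408
  bounce: vy ← 0.7·4.408 = 3.086
Arc 7: start y=0.000, vy=3.086 → t=0.617, apex=0.476, x_land=138.852, impact vy=-3.086
  bounce: vy ← 0.7·3.086 = 2.160

1 5.051 34.396 44.245
2 3.672 16.854 76.411
3 2.570 8.258 98.928
4 1.799 4.047 114.689
5 1.259 1.983 125.722
6 0.882 0.972 133.445
7 0.617 0.476 138.852
final: 138.852 2.160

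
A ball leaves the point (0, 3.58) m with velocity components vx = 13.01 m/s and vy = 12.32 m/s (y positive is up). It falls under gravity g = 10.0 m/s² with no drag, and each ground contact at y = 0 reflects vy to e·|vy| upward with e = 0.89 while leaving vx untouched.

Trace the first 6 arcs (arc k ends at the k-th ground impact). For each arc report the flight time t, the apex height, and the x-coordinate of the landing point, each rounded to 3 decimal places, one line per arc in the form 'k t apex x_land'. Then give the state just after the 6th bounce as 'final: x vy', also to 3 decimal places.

Arc 1: start y=3.580, vy=12.320 → t=2.727, apex=11.169, x_land=35.473, impact vy=-14.946
  bounce: vy ← 0.89·14.946 = 13.302
Arc 2: start y=0.000, vy=13.302 → t=2.660, apex=8.847, x_land=70.085, impact vy=-13.302
  bounce: vy ← 0.89·13.302 = 11.839
Arc 3: start y=0.000, vy=11.839 → t=2.368, apex=7.008, x_land=100.889, impact vy=-11.839
  bounce: vy ← 0.89·11.839 = 10.536
Arc 4: start y=0.000, vy=10.536 → t=2.107, apex=5.551, x_land=128.305, impact vy=-10.536
  bounce: vy ← 0.89·10.536 = 9.377
Arc 5: start y=0.000, vy=9.377 → t=1.875, apex=4.397, x_land=152.705, impact vy=-9.377
  bounce: vy ← 0.89·9.377 = 8.346
Arc 6: start y=0.000, vy=8.346 → t=1.669, apex=3.483, x_land=174.421, impact vy=-8.346
  bounce: vy ← 0.89·8.346 = 7.428

1 2.727 11.169 35.473
2 2.660 8.847 70.085
3 2.368 7.008 100.889
4 2.107 5.551 128.305
5 1.875 4.397 152.705
6 1.669 3.483 174.421
final: 174.421 7.428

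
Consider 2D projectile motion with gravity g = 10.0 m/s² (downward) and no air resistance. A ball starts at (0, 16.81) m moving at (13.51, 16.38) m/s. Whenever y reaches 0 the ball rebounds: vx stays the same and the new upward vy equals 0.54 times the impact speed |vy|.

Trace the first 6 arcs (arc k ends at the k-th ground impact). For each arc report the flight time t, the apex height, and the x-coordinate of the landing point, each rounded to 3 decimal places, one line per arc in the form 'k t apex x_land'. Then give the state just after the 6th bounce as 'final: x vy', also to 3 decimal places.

1 4.097 30.225 55.346
2 2.655 8.814 91.220
3 1.434 2.570 110.592
4 0.774 0.749 121.053
5 0.418 0.219 126.701
6 0.226 0.064 129.752
final: 129.752 0.610

Arc 1: start y=16.810, vy=16.380 → t=4.097, apex=30.225, x_land=55.346, impact vy=-24.587
  bounce: vy ← 0.54·24.587 = 13.277
Arc 2: start y=0.000, vy=13.277 → t=2.655, apex=8.814, x_land=91.220, impact vy=-13.277
  bounce: vy ← 0.54·13.277 = 7.169
Arc 3: start y=0.000, vy=7.169 → t=1.434, apex=2.570, x_land=110.592, impact vy=-7.169
  bounce: vy ← 0.54·7.169 = 3.872
Arc 4: start y=0.000, vy=3.872 → t=0.774, apex=0.749, x_land=121.053, impact vy=-3.872
  bounce: vy ← 0.54·3.872 = 2.091
Arc 5: start y=0.000, vy=2.091 → t=0.418, apex=0.219, x_land=126.701, impact vy=-2.091
  bounce: vy ← 0.54·2.091 = 1.129
Arc 6: start y=0.000, vy=1.129 → t=0.226, apex=0.064, x_land=129.752, impact vy=-1.129
  bounce: vy ← 0.54·1.129 = 0.610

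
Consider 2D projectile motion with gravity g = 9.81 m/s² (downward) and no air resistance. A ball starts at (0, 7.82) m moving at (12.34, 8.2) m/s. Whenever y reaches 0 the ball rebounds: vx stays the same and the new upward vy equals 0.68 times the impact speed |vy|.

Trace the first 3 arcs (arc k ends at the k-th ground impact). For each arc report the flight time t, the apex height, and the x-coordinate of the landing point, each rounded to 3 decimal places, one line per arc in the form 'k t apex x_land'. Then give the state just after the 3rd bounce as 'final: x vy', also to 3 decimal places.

1 2.350 11.247 29.001
2 2.059 5.201 54.414
3 1.400 2.405 71.695
final: 71.695 4.671

Arc 1: start y=7.820, vy=8.200 → t=2.350, apex=11.247, x_land=29.001, impact vy=-14.855
  bounce: vy ← 0.68·14.855 = 10.101
Arc 2: start y=0.000, vy=10.101 → t=2.059, apex=5.201, x_land=54.414, impact vy=-10.101
  bounce: vy ← 0.68·10.101 = 6.869
Arc 3: start y=0.000, vy=6.869 → t=1.400, apex=2.405, x_land=71.695, impact vy=-6.869
  bounce: vy ← 0.68·6.869 = 4.671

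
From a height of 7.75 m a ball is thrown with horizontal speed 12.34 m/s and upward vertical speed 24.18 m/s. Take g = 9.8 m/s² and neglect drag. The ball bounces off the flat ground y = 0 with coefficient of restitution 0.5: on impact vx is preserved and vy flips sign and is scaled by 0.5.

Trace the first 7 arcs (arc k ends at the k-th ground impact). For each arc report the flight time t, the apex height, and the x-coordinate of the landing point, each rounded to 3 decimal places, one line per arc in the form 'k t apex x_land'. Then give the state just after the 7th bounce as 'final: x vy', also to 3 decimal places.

Arc 1: start y=7.750, vy=24.180 → t=5.237, apex=37.580, x_land=64.621, impact vy=-27.140
  bounce: vy ← 0.5·27.140 = 13.570
Arc 2: start y=0.000, vy=13.570 → t=2.769, apex=9.395, x_land=98.795, impact vy=-13.570
  bounce: vy ← 0.5·13.570 = 6.785
Arc 3: start y=0.000, vy=6.785 → t=1.385, apex=2.349, x_land=115.882, impact vy=-6.785
  bounce: vy ← 0.5·6.785 = 3.392
Arc 4: start y=0.000, vy=3.392 → t=0.692, apex=0.587, x_land=124.426, impact vy=-3.392
  bounce: vy ← 0.5·3.392 = 1.696
Arc 5: start y=0.000, vy=1.696 → t=0.346, apex=0.147, x_land=128.698, impact vy=-1.696
  bounce: vy ← 0.5·1.696 = 0.848
Arc 6: start y=0.000, vy=0.848 → t=0.173, apex=0.037, x_land=130.833, impact vy=-0.848
  bounce: vy ← 0.5·0.848 = 0.424
Arc 7: start y=0.000, vy=0.424 → t=0.087, apex=0.009, x_land=131.901, impact vy=-0.424
  bounce: vy ← 0.5·0.424 = 0.212

1 5.237 37.580 64.621
2 2.769 9.395 98.795
3 1.385 2.349 115.882
4 0.692 0.587 124.426
5 0.346 0.147 128.698
6 0.173 0.037 130.833
7 0.087 0.009 131.901
final: 131.901 0.212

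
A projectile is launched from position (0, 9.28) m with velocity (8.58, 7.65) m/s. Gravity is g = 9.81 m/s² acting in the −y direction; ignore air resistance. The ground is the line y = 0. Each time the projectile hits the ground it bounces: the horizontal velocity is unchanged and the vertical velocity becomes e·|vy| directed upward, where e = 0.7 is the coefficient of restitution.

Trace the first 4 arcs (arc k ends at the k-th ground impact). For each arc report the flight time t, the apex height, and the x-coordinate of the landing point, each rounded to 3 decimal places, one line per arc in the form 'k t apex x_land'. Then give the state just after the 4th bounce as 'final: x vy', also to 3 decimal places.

Arc 1: start y=9.280, vy=7.650 → t=2.361, apex=12.263, x_land=20.257, impact vy=-15.511
  bounce: vy ← 0.7·15.511 = 10.858
Arc 2: start y=0.000, vy=10.858 → t=2.214, apex=6.009, x_land=39.250, impact vy=-10.858
  bounce: vy ← 0.7·10.858 = 7.600
Arc 3: start y=0.000, vy=7.600 → t=1.550, apex=2.944, x_land=52.545, impact vy=-7.600
  bounce: vy ← 0.7·7.600 = 5.320
Arc 4: start y=0.000, vy=5.320 → t=1.085, apex=1.443, x_land=61.852, impact vy=-5.320
  bounce: vy ← 0.7·5.320 = 3.724

1 2.361 12.263 20.257
2 2.214 6.009 39.250
3 1.550 2.944 52.545
4 1.085 1.443 61.852
final: 61.852 3.724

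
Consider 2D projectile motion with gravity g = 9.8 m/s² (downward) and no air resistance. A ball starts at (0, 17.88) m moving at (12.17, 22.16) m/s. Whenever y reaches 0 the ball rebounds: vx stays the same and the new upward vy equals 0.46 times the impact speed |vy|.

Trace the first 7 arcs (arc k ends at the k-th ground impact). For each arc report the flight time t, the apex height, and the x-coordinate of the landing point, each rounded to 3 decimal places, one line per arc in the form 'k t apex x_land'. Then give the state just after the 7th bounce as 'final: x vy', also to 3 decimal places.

Arc 1: start y=17.880, vy=22.160 → t=5.221, apex=42.934, x_land=63.543, impact vy=-29.009
  bounce: vy ← 0.46·29.009 = 13.344
Arc 2: start y=0.000, vy=13.344 → t=2.723, apex=9.085, x_land=96.686, impact vy=-13.344
  bounce: vy ← 0.46·13.344 = 6.138
Arc 3: start y=0.000, vy=6.138 → t=1.253, apex=1.922, x_land=111.931, impact vy=-6.138
  bounce: vy ← 0.46·6.138 = 2.824
Arc 4: start y=0.000, vy=2.824 → t=0.576, apex=0.407, x_land=118.944, impact vy=-2.824
  bounce: vy ← 0.46·2.824 = 1.299
Arc 5: start y=0.000, vy=1.299 → t=0.265, apex=0.086, x_land=122.170, impact vy=-1.299
  bounce: vy ← 0.46·1.299 = 0.597
Arc 6: start y=0.000, vy=0.597 → t=0.122, apex=0.018, x_land=123.654, impact vy=-0.597
  bounce: vy ← 0.46·0.597 = 0.275
Arc 7: start y=0.000, vy=0.275 → t=0.056, apex=0.004, x_land=124.337, impact vy=-0.275
  bounce: vy ← 0.46·0.275 = 0.126

1 5.221 42.934 63.543
2 2.723 9.085 96.686
3 1.253 1.922 111.931
4 0.576 0.407 118.944
5 0.265 0.086 122.170
6 0.122 0.018 123.654
7 0.056 0.004 124.337
final: 124.337 0.126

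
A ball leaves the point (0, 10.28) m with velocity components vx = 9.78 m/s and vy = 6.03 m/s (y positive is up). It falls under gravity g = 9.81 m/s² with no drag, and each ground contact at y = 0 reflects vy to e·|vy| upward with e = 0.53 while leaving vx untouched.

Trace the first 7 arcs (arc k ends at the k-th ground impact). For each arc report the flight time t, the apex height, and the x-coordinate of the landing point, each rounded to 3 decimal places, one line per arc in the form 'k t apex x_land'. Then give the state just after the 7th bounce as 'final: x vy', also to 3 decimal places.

1 2.187 12.133 21.393
2 1.667 3.408 37.698
3 0.884 0.957 46.340
4 0.468 0.269 50.920
5 0.248 0.076 53.347
6 0.132 0.021 54.634
7 0.070 0.006 55.315
final: 55.315 0.181

Arc 1: start y=10.280, vy=6.030 → t=2.187, apex=12.133, x_land=21.393, impact vy=-15.429
  bounce: vy ← 0.53·15.429 = 8.177
Arc 2: start y=0.000, vy=8.177 → t=1.667, apex=3.408, x_land=37.698, impact vy=-8.177
  bounce: vy ← 0.53·8.177 = 4.334
Arc 3: start y=0.000, vy=4.334 → t=0.884, apex=0.957, x_land=46.340, impact vy=-4.334
  bounce: vy ← 0.53·4.334 = 2.297
Arc 4: start y=0.000, vy=2.297 → t=0.468, apex=0.269, x_land=50.920, impact vy=-2.297
  bounce: vy ← 0.53·2.297 = 1.217
Arc 5: start y=0.000, vy=1.217 → t=0.248, apex=0.076, x_land=53.347, impact vy=-1.217
  bounce: vy ← 0.53·1.217 = 0.645
Arc 6: start y=0.000, vy=0.645 → t=0.132, apex=0.021, x_land=54.634, impact vy=-0.645
  bounce: vy ← 0.53·0.645 = 0.342
Arc 7: start y=0.000, vy=0.342 → t=0.070, apex=0.006, x_land=55.315, impact vy=-0.342
  bounce: vy ← 0.53·0.342 = 0.181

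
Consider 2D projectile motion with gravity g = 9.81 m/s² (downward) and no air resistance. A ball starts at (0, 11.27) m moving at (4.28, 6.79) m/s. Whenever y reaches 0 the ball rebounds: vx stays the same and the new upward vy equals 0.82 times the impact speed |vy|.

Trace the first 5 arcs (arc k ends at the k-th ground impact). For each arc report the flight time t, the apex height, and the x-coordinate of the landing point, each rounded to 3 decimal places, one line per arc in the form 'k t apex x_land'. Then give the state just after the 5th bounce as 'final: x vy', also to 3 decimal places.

1 2.359 13.620 10.094
2 2.733 9.158 21.791
3 2.241 6.158 31.382
4 1.838 4.141 39.247
5 1.507 2.784 45.696
final: 45.696 6.060

Arc 1: start y=11.270, vy=6.790 → t=2.359, apex=13.620, x_land=10.094, impact vy=-16.347
  bounce: vy ← 0.82·16.347 = 13.404
Arc 2: start y=0.000, vy=13.404 → t=2.733, apex=9.158, x_land=21.791, impact vy=-13.404
  bounce: vy ← 0.82·13.404 = 10.992
Arc 3: start y=0.000, vy=10.992 → t=2.241, apex=6.158, x_land=31.382, impact vy=-10.992
  bounce: vy ← 0.82·10.992 = 9.013
Arc 4: start y=0.000, vy=9.013 → t=1.838, apex=4.141, x_land=39.247, impact vy=-9.013
  bounce: vy ← 0.82·9.013 = 7.391
Arc 5: start y=0.000, vy=7.391 → t=1.507, apex=2.784, x_land=45.696, impact vy=-7.391
  bounce: vy ← 0.82·7.391 = 6.060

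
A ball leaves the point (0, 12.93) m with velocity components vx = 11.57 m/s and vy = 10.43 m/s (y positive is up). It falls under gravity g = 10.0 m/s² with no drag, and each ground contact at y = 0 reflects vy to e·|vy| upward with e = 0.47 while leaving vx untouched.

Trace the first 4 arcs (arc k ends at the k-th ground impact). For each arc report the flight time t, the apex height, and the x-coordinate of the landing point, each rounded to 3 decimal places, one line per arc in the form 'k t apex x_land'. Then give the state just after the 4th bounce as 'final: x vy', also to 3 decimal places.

1 2.960 18.369 34.244
2 1.802 4.058 55.090
3 0.847 0.896 64.888
4 0.398 0.198 69.492
final: 69.492 0.935

Arc 1: start y=12.930, vy=10.430 → t=2.960, apex=18.369, x_land=34.244, impact vy=-19.167
  bounce: vy ← 0.47·19.167 = 9.009
Arc 2: start y=0.000, vy=9.009 → t=1.802, apex=4.058, x_land=55.090, impact vy=-9.009
  bounce: vy ← 0.47·9.009 = 4.234
Arc 3: start y=0.000, vy=4.234 → t=0.847, apex=0.896, x_land=64.888, impact vy=-4.234
  bounce: vy ← 0.47·4.234 = 1.990
Arc 4: start y=0.000, vy=1.990 → t=0.398, apex=0.198, x_land=69.492, impact vy=-1.990
  bounce: vy ← 0.47·1.990 = 0.935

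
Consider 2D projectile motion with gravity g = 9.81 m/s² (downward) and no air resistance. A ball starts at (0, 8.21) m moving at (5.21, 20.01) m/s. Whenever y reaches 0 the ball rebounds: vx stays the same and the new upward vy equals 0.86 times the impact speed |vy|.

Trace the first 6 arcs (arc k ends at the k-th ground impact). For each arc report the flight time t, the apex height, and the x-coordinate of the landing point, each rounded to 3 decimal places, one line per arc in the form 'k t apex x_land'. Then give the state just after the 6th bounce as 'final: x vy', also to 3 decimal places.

1 4.455 28.618 23.212
2 4.155 21.166 44.857
3 3.573 15.654 63.472
4 3.073 11.578 79.481
5 2.643 8.563 93.249
6 2.273 6.333 105.089
final: 105.089 9.586

Arc 1: start y=8.210, vy=20.010 → t=4.455, apex=28.618, x_land=23.212, impact vy=-23.696
  bounce: vy ← 0.86·23.696 = 20.378
Arc 2: start y=0.000, vy=20.378 → t=4.155, apex=21.166, x_land=44.857, impact vy=-20.378
  bounce: vy ← 0.86·20.378 = 17.525
Arc 3: start y=0.000, vy=17.525 → t=3.573, apex=15.654, x_land=63.472, impact vy=-17.525
  bounce: vy ← 0.86·17.525 = 15.072
Arc 4: start y=0.000, vy=15.072 → t=3.073, apex=11.578, x_land=79.481, impact vy=-15.072
  bounce: vy ← 0.86·15.072 = 12.962
Arc 5: start y=0.000, vy=12.962 → t=2.643, apex=8.563, x_land=93.249, impact vy=-12.962
  bounce: vy ← 0.86·12.962 = 11.147
Arc 6: start y=0.000, vy=11.147 → t=2.273, apex=6.333, x_land=105.089, impact vy=-11.147
  bounce: vy ← 0.86·11.147 = 9.586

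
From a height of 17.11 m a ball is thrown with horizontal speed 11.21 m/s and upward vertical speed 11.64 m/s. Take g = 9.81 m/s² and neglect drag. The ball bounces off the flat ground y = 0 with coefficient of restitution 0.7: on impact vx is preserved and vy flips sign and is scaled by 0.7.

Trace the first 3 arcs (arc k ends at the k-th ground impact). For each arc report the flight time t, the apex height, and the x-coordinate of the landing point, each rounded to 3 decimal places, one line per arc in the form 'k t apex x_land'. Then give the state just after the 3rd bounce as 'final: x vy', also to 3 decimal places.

Arc 1: start y=17.110, vy=11.640 → t=3.399, apex=24.016, x_land=38.106, impact vy=-21.707
  bounce: vy ← 0.7·21.707 = 15.195
Arc 2: start y=0.000, vy=15.195 → t=3.098, apex=11.768, x_land=72.832, impact vy=-15.195
  bounce: vy ← 0.7·15.195 = 10.636
Arc 3: start y=0.000, vy=10.636 → t=2.168, apex=5.766, x_land=97.141, impact vy=-10.636
  bounce: vy ← 0.7·10.636 = 7.445

1 3.399 24.016 38.106
2 3.098 11.768 72.832
3 2.168 5.766 97.141
final: 97.141 7.445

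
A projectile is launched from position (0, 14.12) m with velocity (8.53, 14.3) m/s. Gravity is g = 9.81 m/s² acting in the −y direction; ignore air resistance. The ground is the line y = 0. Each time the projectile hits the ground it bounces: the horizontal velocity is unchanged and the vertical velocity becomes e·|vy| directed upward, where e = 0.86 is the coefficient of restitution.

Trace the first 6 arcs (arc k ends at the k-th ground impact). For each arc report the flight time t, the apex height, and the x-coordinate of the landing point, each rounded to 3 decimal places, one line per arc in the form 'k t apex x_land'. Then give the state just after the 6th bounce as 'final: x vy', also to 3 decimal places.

Arc 1: start y=14.120, vy=14.300 → t=3.695, apex=24.543, x_land=31.515, impact vy=-21.944
  bounce: vy ← 0.86·21.944 = 18.872
Arc 2: start y=0.000, vy=18.872 → t=3.847, apex=18.152, x_land=64.333, impact vy=-18.872
  bounce: vy ← 0.86·18.872 = 16.230
Arc 3: start y=0.000, vy=16.230 → t=3.309, apex=13.425, x_land=92.557, impact vy=-16.230
  bounce: vy ← 0.86·16.230 = 13.957
Arc 4: start y=0.000, vy=13.957 → t=2.846, apex=9.929, x_land=116.829, impact vy=-13.957
  bounce: vy ← 0.86·13.957 = 12.003
Arc 5: start y=0.000, vy=12.003 → t=2.447, apex=7.344, x_land=137.704, impact vy=-12.003
  bounce: vy ← 0.86·12.003 = 10.323
Arc 6: start y=0.000, vy=10.323 → t=2.105, apex=5.431, x_land=155.656, impact vy=-10.323
  bounce: vy ← 0.86·10.323 = 8.878

1 3.695 24.543 31.515
2 3.847 18.152 64.333
3 3.309 13.425 92.557
4 2.846 9.929 116.829
5 2.447 7.344 137.704
6 2.105 5.431 155.656
final: 155.656 8.878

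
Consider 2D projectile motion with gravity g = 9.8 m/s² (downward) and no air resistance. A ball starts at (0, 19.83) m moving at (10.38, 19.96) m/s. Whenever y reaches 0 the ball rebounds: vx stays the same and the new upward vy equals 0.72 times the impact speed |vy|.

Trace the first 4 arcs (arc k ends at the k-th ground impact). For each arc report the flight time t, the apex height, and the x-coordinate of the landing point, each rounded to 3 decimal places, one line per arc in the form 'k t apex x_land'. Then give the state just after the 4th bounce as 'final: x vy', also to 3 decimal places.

Arc 1: start y=19.830, vy=19.960 → t=4.899, apex=40.157, x_land=50.856, impact vy=-28.055
  bounce: vy ← 0.72·28.055 = 20.199
Arc 2: start y=0.000, vy=20.199 → t=4.122, apex=20.817, x_land=93.646, impact vy=-20.199
  bounce: vy ← 0.72·20.199 = 14.544
Arc 3: start y=0.000, vy=14.544 → t=2.968, apex=10.792, x_land=124.455, impact vy=-14.544
  bounce: vy ← 0.72·14.544 = 10.471
Arc 4: start y=0.000, vy=10.471 → t=2.137, apex=5.594, x_land=146.637, impact vy=-10.471
  bounce: vy ← 0.72·10.471 = 7.539

1 4.899 40.157 50.856
2 4.122 20.817 93.646
3 2.968 10.792 124.455
4 2.137 5.594 146.637
final: 146.637 7.539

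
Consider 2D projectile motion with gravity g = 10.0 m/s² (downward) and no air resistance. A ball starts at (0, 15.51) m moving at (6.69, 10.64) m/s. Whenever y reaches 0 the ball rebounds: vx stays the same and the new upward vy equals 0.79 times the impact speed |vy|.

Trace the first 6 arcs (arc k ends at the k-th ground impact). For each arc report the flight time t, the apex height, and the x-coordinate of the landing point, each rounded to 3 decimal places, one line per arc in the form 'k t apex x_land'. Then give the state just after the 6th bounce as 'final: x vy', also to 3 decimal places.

1 3.122 21.170 20.884
2 3.251 13.212 42.634
3 2.568 8.246 59.817
4 2.029 5.146 73.391
5 1.603 3.212 84.115
6 1.266 2.004 92.587
final: 92.587 5.002

Arc 1: start y=15.510, vy=10.640 → t=3.122, apex=21.170, x_land=20.884, impact vy=-20.577
  bounce: vy ← 0.79·20.577 = 16.256
Arc 2: start y=0.000, vy=16.256 → t=3.251, apex=13.212, x_land=42.634, impact vy=-16.256
  bounce: vy ← 0.79·16.256 = 12.842
Arc 3: start y=0.000, vy=12.842 → t=2.568, apex=8.246, x_land=59.817, impact vy=-12.842
  bounce: vy ← 0.79·12.842 = 10.145
Arc 4: start y=0.000, vy=10.145 → t=2.029, apex=5.146, x_land=73.391, impact vy=-10.145
  bounce: vy ← 0.79·10.145 = 8.015
Arc 5: start y=0.000, vy=8.015 → t=1.603, apex=3.212, x_land=84.115, impact vy=-8.015
  bounce: vy ← 0.79·8.015 = 6.332
Arc 6: start y=0.000, vy=6.332 → t=1.266, apex=2.004, x_land=92.587, impact vy=-6.332
  bounce: vy ← 0.79·6.332 = 5.002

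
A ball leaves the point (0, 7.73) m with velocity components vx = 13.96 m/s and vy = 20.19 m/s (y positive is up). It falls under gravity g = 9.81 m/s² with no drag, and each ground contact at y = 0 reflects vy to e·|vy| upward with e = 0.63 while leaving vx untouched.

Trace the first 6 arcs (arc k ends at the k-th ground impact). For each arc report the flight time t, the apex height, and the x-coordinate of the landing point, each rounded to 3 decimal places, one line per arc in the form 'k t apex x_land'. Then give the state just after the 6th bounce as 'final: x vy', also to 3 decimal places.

Arc 1: start y=7.730, vy=20.190 → t=4.469, apex=28.507, x_land=62.385, impact vy=-23.649
  bounce: vy ← 0.63·23.649 = 14.899
Arc 2: start y=0.000, vy=14.899 → t=3.038, apex=11.314, x_land=104.789, impact vy=-14.899
  bounce: vy ← 0.63·14.899 = 9.386
Arc 3: start y=0.000, vy=9.386 → t=1.914, apex=4.491, x_land=131.504, impact vy=-9.386
  bounce: vy ← 0.63·9.386 = 5.913
Arc 4: start y=0.000, vy=5.913 → t=1.206, apex=1.782, x_land=148.334, impact vy=-5.913
  bounce: vy ← 0.63·5.913 = 3.725
Arc 5: start y=0.000, vy=3.725 → t=0.760, apex=0.707, x_land=158.937, impact vy=-3.725
  bounce: vy ← 0.63·3.725 = 2.347
Arc 6: start y=0.000, vy=2.347 → t=0.479, apex=0.281, x_land=165.617, impact vy=-2.347
  bounce: vy ← 0.63·2.347 = 1.479

1 4.469 28.507 62.385
2 3.038 11.314 104.789
3 1.914 4.491 131.504
4 1.206 1.782 148.334
5 0.760 0.707 158.937
6 0.479 0.281 165.617
final: 165.617 1.479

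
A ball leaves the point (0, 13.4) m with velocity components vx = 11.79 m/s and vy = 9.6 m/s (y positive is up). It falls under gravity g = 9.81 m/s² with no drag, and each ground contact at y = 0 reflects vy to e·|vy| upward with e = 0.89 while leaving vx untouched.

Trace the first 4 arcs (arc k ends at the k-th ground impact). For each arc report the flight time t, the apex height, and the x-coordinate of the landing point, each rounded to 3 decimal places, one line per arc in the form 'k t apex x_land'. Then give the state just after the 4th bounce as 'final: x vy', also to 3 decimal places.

1 2.899 18.097 34.184
2 3.419 14.335 74.495
3 3.043 11.355 110.371
4 2.708 8.994 142.301
final: 142.301 11.823

Arc 1: start y=13.400, vy=9.600 → t=2.899, apex=18.097, x_land=34.184, impact vy=-18.843
  bounce: vy ← 0.89·18.843 = 16.770
Arc 2: start y=0.000, vy=16.770 → t=3.419, apex=14.335, x_land=74.495, impact vy=-16.770
  bounce: vy ← 0.89·16.770 = 14.926
Arc 3: start y=0.000, vy=14.926 → t=3.043, apex=11.355, x_land=110.371, impact vy=-14.926
  bounce: vy ← 0.89·14.926 = 13.284
Arc 4: start y=0.000, vy=13.284 → t=2.708, apex=8.994, x_land=142.301, impact vy=-13.284
  bounce: vy ← 0.89·13.284 = 11.823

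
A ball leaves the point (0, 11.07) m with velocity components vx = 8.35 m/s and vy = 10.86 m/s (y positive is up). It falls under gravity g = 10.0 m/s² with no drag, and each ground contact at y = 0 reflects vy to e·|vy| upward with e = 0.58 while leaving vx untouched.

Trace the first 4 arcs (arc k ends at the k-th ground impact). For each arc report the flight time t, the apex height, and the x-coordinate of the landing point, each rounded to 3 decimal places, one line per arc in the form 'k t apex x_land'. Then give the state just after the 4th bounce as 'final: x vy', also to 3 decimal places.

Arc 1: start y=11.070, vy=10.860 → t=2.928, apex=16.967, x_land=24.450, impact vy=-18.421
  bounce: vy ← 0.58·18.421 = 10.684
Arc 2: start y=0.000, vy=10.684 → t=2.137, apex=5.708, x_land=42.293, impact vy=-10.684
  bounce: vy ← 0.58·10.684 = 6.197
Arc 3: start y=0.000, vy=6.197 → t=1.239, apex=1.920, x_land=52.641, impact vy=-6.197
  bounce: vy ← 0.58·6.197 = 3.594
Arc 4: start y=0.000, vy=3.594 → t=0.719, apex=0.646, x_land=58.644, impact vy=-3.594
  bounce: vy ← 0.58·3.594 = 2.085

1 2.928 16.967 24.450
2 2.137 5.708 42.293
3 1.239 1.920 52.641
4 0.719 0.646 58.644
final: 58.644 2.085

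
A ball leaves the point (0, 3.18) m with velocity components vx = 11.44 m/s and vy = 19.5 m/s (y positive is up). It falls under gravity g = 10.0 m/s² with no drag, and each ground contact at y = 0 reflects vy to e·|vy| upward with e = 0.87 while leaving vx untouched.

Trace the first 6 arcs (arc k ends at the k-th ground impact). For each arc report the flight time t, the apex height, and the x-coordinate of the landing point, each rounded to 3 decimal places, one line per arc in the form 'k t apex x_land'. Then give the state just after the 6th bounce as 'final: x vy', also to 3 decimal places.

Arc 1: start y=3.180, vy=19.500 → t=4.057, apex=22.192, x_land=46.410, impact vy=-21.068
  bounce: vy ← 0.87·21.068 = 18.329
Arc 2: start y=0.000, vy=18.329 → t=3.666, apex=16.798, x_land=88.346, impact vy=-18.329
  bounce: vy ← 0.87·18.329 = 15.946
Arc 3: start y=0.000, vy=15.946 → t=3.189, apex=12.714, x_land=124.831, impact vy=-15.946
  bounce: vy ← 0.87·15.946 = 13.873
Arc 4: start y=0.000, vy=13.873 → t=2.775, apex=9.623, x_land=156.573, impact vy=-13.873
  bounce: vy ← 0.87·13.873 = 12.070
Arc 5: start y=0.000, vy=12.070 → t=2.414, apex=7.284, x_land=184.188, impact vy=-12.070
  bounce: vy ← 0.87·12.070 = 10.501
Arc 6: start y=0.000, vy=10.501 → t=2.100, apex=5.513, x_land=208.214, impact vy=-10.501
  bounce: vy ← 0.87·10.501 = 9.136

1 4.057 22.192 46.410
2 3.666 16.798 88.346
3 3.189 12.714 124.831
4 2.775 9.623 156.573
5 2.414 7.284 184.188
6 2.100 5.513 208.214
final: 208.214 9.136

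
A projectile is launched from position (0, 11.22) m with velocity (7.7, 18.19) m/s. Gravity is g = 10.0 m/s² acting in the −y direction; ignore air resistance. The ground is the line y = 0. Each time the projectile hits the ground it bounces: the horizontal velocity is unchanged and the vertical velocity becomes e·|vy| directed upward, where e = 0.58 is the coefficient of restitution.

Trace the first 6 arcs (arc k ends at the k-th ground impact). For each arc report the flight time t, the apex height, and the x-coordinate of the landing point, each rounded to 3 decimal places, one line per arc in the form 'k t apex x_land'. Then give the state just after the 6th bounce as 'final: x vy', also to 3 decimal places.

1 4.175 27.764 32.151
2 2.733 9.340 53.198
3 1.585 3.142 65.406
4 0.920 1.057 72.486
5 0.533 0.356 76.593
6 0.309 0.120 78.975
final: 78.975 0.897

Arc 1: start y=11.220, vy=18.190 → t=4.175, apex=27.764, x_land=32.151, impact vy=-23.564
  bounce: vy ← 0.58·23.564 = 13.667
Arc 2: start y=0.000, vy=13.667 → t=2.733, apex=9.340, x_land=53.198, impact vy=-13.667
  bounce: vy ← 0.58·13.667 = 7.927
Arc 3: start y=0.000, vy=7.927 → t=1.585, apex=3.142, x_land=65.406, impact vy=-7.927
  bounce: vy ← 0.58·7.927 = 4.598
Arc 4: start y=0.000, vy=4.598 → t=0.920, apex=1.057, x_land=72.486, impact vy=-4.598
  bounce: vy ← 0.58·4.598 = 2.667
Arc 5: start y=0.000, vy=2.667 → t=0.533, apex=0.356, x_land=76.593, impact vy=-2.667
  bounce: vy ← 0.58·2.667 = 1.547
Arc 6: start y=0.000, vy=1.547 → t=0.309, apex=0.120, x_land=78.975, impact vy=-1.547
  bounce: vy ← 0.58·1.547 = 0.897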